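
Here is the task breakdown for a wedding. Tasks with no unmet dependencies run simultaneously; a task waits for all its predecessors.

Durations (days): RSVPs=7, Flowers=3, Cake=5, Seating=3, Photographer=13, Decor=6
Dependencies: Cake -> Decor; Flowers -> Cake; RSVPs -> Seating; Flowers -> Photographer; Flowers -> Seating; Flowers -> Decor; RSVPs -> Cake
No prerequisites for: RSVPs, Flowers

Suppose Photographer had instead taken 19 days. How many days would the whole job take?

The binding path is RSVPs→Cake→Decor = 7+5+6 = 18; finish at 18 days.
The longest path through Photographer is only 16 days, so Photographer has float 2.
New critical path: Flowers→Photographer = 3+19 = 22 ⇒ 22 days.

22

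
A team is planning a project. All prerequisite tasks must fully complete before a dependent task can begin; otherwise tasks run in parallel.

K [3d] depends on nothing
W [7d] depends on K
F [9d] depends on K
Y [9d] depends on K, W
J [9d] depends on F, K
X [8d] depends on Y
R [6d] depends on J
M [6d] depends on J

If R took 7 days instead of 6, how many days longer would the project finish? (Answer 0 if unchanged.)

Actual critical path: K→F→J→R = 3+9+9+6 = 27 ⇒ 27 days.
R is on the critical path; changing it to 7 makes that path 28 days.
No other chain overtakes it, so the finish is 28 days.
Change in finish: 28 − 27 = +1 days.

1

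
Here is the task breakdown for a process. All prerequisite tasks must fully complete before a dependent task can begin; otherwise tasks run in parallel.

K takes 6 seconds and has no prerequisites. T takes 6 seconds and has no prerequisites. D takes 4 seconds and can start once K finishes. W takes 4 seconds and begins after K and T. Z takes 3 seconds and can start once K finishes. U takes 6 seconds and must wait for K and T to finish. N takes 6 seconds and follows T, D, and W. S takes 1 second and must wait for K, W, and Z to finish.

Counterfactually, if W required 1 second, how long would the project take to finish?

The binding path is K→W→N = 6+4+6 = 16; finish at 16 seconds.
W lies on that path, so at 1 second the path becomes 13 seconds.
The binding chain switches to K→D→N = 6+4+6 = 16; finish 16 seconds.

16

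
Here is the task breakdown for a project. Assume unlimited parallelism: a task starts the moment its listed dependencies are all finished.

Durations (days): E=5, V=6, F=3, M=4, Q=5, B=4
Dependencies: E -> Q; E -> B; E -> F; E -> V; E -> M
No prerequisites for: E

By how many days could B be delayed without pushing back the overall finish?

2

Critical path: E→V = 5+6 = 11, so the finish is 11 days.
B finishes as early as 9 and must finish by 11.
Slack of B = 7 − 5 = 2 days.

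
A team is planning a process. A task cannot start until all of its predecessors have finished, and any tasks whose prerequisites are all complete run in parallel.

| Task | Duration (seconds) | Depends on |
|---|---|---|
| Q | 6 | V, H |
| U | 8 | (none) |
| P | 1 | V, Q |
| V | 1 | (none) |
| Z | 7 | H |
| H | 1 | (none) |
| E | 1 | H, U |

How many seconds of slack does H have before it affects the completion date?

1

U→E = 8+1 = 9 sets the makespan at 9 seconds.
The longest chain containing H totals 8 seconds.
So H can slip 2 − 1 = 1 second.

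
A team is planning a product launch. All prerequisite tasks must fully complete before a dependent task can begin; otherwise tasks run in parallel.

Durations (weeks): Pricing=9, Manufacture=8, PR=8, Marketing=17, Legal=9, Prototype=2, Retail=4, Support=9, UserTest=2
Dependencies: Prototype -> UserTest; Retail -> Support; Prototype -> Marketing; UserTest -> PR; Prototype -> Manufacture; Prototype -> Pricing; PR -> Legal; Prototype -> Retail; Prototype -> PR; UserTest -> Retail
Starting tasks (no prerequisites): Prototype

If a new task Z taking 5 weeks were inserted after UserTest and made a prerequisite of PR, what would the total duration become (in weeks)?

Originally the plan takes 21 weeks.
With Z inserted, PR now waits for max(UserTest, Prototype, Z).
New critical path: Prototype→UserTest→Z→PR→Legal = 2+2+5+8+9 = 26 ⇒ 26 weeks.

26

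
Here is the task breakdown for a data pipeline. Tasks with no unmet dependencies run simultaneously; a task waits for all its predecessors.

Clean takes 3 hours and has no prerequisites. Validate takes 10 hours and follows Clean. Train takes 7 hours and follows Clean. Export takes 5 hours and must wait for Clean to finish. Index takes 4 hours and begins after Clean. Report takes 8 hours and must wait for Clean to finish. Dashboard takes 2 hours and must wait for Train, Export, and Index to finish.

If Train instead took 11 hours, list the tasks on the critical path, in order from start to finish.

Clean, Train, Dashboard

As given, the longest chain is Clean→Validate = 3+10 = 13, so the finish is 13 hours.
The longest path through Train is only 12 hours, so Train has float 1.
Now Clean→Train→Dashboard = 3+11+2 = 16 is longest, so the finish becomes 16 hours.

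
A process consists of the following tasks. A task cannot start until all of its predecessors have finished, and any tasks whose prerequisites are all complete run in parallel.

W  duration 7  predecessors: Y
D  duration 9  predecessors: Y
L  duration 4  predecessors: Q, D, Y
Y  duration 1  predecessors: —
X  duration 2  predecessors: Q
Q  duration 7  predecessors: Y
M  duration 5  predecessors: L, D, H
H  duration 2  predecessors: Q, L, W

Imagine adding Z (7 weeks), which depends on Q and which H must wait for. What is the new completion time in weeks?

22

Originally the project takes 21 weeks.
With Z inserted, H now waits for max(Q, L, W, Z).
New critical path: Y→Q→Z→H→M = 1+7+7+2+5 = 22 ⇒ 22 weeks.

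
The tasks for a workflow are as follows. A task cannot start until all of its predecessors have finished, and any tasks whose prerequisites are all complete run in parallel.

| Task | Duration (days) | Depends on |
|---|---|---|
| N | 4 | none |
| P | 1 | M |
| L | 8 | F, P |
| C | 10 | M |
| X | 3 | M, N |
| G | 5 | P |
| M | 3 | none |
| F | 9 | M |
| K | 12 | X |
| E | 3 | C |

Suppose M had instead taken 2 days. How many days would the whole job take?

Baseline: M→F→L = 3+9+8 = 20 → 20 days.
M is on the critical path; changing it to 2 makes that path 19 days.
No other chain overtakes it, so the finish is 19 days.

19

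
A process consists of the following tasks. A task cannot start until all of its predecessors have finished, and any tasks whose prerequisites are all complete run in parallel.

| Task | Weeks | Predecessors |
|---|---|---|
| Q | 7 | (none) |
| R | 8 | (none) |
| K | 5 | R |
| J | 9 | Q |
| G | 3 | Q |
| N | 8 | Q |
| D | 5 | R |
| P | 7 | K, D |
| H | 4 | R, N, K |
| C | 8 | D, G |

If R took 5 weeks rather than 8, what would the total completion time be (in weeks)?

19

Baseline: R→D→C = 8+5+8 = 21 → 21 weeks.
R is on the critical path; changing it to 5 makes that path 18 weeks.
New critical path: Q→N→H = 7+8+4 = 19 ⇒ 19 weeks.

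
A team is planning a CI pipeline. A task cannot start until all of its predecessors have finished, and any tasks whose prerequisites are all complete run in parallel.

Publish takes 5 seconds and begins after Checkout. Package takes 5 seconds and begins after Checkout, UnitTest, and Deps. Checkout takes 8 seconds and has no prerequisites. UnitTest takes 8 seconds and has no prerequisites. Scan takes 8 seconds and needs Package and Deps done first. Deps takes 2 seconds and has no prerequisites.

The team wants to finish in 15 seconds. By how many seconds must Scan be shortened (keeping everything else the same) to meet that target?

Current finish: 21 seconds; target: 15.
Scan is on every critical path, so each second cut from Scan cuts the finish by one (this holds down to a finish of 14).
Need 21 − 15 = 6 seconds off Scan → Scan becomes 2 seconds, finish becomes 15.

6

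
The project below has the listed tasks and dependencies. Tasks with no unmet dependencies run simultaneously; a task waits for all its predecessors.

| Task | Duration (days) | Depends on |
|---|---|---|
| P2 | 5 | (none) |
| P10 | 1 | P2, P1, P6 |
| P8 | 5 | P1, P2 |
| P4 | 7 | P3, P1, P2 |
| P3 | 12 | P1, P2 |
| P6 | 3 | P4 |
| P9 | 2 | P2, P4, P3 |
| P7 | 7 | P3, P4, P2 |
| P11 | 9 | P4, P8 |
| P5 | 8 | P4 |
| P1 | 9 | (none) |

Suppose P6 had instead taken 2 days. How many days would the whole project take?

Baseline: P1→P3→P4→P11 = 9+12+7+9 = 37 → 37 days.
P6 has 5 days of float (longest path through it is 32).
No other chain overtakes it, so the finish is 37 days.

37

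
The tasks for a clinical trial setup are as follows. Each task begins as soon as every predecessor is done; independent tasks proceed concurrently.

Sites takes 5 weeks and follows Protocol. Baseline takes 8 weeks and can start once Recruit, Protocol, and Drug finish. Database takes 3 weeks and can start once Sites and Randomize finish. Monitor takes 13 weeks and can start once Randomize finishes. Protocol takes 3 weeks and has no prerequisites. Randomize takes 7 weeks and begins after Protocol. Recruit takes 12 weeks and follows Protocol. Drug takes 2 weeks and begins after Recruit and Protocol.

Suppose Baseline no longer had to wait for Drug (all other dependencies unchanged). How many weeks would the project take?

With the dependency in place, Protocol→Recruit→Drug→Baseline = 3+12+2+8 = 25 sets the finish at 25 weeks.
Without Drug→Baseline, Baseline's earliest start moves from 17 to 15.
The longest chain is now Protocol→Recruit→Baseline = 3+12+8 = 23, so the project takes 23 weeks.

23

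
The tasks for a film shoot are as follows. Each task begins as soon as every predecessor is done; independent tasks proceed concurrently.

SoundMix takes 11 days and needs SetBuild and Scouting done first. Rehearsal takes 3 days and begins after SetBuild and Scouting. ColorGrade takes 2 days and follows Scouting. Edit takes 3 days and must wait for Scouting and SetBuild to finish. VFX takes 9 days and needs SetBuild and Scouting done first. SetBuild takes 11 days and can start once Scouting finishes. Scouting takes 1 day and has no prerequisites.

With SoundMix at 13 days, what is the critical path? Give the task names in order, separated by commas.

Scouting, SetBuild, SoundMix

The binding path is Scouting→SetBuild→SoundMix = 1+11+11 = 23; finish at 23 days.
SoundMix lies on that path, so at 13 days the path becomes 25 days.
That remains the longest chain; total 25 days.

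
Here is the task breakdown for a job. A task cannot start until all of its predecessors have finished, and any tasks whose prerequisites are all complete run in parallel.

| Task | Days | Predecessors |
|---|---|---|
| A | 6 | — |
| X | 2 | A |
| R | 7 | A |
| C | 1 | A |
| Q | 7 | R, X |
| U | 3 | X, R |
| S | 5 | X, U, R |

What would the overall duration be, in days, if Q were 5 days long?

21

Baseline: A→R→U→S = 6+7+3+5 = 21 → 21 days.
Q has 1 day of float (longest path through it is 20).
The critical path is still A→R→U→S; finish is now 21 days.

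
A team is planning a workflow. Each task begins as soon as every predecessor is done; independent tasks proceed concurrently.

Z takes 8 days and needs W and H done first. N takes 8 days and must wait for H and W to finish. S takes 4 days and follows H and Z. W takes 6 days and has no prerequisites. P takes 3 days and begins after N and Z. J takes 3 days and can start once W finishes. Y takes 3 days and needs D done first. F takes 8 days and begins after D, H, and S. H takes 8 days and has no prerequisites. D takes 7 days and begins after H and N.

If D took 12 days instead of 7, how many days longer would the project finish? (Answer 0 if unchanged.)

As given, the longest chain is H→N→D→F = 8+8+7+8 = 31, so the finish is 31 days.
D is on the critical path; changing it to 12 makes that path 36 days.
The critical path is still H→N→D→F; finish is now 36 days.
Change in finish: 36 − 31 = +5 days.

5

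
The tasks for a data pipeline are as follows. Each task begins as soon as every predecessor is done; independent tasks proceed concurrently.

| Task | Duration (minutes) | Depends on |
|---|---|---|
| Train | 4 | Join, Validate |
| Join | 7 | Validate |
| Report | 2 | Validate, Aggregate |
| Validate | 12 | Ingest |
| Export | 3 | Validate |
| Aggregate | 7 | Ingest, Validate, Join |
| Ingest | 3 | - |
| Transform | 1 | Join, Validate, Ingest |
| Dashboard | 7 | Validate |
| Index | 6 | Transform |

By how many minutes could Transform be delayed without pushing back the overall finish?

2

Critical path: Ingest→Validate→Join→Aggregate→Report = 3+12+7+7+2 = 31, so the finish is 31 minutes.
Longest path through Transform: 29 minutes (earliest finish 23, latest finish 25).
Float = 31 − 29 = 2.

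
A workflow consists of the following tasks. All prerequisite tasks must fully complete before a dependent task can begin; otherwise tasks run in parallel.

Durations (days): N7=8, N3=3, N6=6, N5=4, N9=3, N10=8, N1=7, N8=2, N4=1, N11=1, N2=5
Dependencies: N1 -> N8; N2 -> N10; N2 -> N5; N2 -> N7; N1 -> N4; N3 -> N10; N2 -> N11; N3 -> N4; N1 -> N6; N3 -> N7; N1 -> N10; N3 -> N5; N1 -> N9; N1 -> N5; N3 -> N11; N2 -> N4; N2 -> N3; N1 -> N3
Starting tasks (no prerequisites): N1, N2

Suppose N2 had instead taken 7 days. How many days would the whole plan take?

Critical path before the change: N1→N3→N7 = 7+3+8 = 18 giving 18 days.
The longest path through N2 is only 16 days, so N2 has float 2.
That remains the longest chain; total 18 days.

18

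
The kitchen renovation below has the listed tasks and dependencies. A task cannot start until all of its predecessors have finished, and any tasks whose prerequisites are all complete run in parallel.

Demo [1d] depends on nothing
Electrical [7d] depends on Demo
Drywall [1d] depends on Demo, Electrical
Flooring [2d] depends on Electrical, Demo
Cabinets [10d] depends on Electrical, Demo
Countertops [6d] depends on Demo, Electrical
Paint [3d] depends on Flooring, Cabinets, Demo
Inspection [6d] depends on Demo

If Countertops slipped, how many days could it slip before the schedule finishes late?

The longest chain is Demo→Electrical→Cabinets→Paint = 1+7+10+3 = 21; overall finish 21 days.
Countertops finishes as early as 14 and must finish by 21.
Slack of Countertops = 15 − 8 = 7 days.

7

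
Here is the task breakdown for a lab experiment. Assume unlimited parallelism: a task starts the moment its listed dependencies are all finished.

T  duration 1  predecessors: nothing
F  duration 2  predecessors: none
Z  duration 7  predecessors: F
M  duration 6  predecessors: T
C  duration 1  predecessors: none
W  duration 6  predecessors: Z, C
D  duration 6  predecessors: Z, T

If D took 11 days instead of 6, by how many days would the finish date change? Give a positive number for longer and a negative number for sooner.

The binding path is F→Z→D = 2+7+6 = 15; finish at 15 days.
D is on the critical path; changing it to 11 makes that path 20 days.
No other chain overtakes it, so the finish is 20 days.
Change in finish: 20 − 15 = +5 days.

5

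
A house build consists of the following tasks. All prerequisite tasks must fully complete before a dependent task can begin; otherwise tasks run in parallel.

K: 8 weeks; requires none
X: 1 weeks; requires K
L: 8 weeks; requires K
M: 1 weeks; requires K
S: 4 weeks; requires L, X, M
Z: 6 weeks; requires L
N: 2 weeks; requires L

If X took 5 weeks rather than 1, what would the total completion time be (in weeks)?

Baseline: K→L→Z = 8+8+6 = 22 → 22 weeks.
The longest path through X is only 13 weeks, so X has float 9.
No other chain overtakes it, so the finish is 22 weeks.

22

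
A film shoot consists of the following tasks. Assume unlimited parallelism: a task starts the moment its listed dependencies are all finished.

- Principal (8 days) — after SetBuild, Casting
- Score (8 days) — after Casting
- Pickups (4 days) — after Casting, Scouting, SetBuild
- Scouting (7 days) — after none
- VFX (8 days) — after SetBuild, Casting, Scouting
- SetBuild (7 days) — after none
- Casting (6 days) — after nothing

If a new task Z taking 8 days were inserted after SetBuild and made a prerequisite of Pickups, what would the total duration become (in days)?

19

Originally the schedule takes 15 days.
With Z inserted, Pickups now waits for max(Casting, Scouting, SetBuild, Z).
New critical path: SetBuild→Z→Pickups = 7+8+4 = 19 ⇒ 19 days.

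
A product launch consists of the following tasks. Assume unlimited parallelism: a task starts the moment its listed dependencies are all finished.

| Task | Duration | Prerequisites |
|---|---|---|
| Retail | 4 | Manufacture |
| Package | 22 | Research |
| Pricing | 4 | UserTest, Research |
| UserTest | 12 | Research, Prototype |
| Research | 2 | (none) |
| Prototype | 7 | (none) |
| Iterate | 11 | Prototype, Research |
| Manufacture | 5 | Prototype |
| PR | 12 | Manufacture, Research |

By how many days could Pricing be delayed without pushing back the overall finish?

1

Critical path: Research→Package = 2+22 = 24, so the finish is 24 days.
The longest chain containing Pricing totals 23 days.
Float = 24 − 23 = 1.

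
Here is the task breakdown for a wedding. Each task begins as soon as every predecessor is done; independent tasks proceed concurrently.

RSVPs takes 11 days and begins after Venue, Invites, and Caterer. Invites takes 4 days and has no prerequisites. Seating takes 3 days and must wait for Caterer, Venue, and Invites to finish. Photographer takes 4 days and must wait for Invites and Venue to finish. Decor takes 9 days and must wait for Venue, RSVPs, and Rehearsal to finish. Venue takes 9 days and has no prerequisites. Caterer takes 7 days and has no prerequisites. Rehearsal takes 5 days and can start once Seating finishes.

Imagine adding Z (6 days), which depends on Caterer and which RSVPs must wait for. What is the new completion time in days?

Originally the plan takes 29 days.
With Z inserted, RSVPs now waits for max(Venue, Invites, Caterer, Z).
New critical path: Caterer→Z→RSVPs→Decor = 7+6+11+9 = 33 ⇒ 33 days.

33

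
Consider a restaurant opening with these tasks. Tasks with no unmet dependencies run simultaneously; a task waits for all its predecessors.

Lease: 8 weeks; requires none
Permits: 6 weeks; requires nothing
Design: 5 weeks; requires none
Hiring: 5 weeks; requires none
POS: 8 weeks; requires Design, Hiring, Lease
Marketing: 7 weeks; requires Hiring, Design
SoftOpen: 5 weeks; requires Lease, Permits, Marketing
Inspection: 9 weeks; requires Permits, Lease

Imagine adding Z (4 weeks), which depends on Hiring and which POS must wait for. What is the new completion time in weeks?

Originally the schedule takes 17 weeks.
With Z inserted, POS now waits for max(Design, Hiring, Lease, Z).
New critical path: Lease→Inspection = 8+9 = 17 ⇒ 17 weeks.

17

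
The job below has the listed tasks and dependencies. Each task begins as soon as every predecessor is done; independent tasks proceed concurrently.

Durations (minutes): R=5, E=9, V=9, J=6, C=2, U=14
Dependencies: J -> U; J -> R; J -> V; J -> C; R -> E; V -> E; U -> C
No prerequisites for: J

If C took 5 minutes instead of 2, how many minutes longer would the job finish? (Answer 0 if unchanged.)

Critical path before the change: J→V→E = 6+9+9 = 24 giving 24 minutes.
The longest path through C is only 22 minutes, so C has float 2.
New critical path: J→U→C = 6+14+5 = 25 ⇒ 25 minutes.
Change in finish: 25 − 24 = +1 minutes.

1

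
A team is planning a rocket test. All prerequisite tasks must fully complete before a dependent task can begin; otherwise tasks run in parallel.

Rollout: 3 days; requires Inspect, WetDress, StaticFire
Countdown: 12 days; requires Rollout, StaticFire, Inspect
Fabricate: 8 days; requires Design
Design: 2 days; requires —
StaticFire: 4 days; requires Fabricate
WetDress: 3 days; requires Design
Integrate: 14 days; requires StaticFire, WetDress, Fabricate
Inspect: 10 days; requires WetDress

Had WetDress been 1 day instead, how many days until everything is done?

29

Baseline: Design→WetDress→Inspect→Rollout→Countdown = 2+3+10+3+12 = 30 → 30 days.
WetDress is on the critical path; changing it to 1 makes that path 28 days.
Now Design→Fabricate→StaticFire→Rollout→Countdown = 2+8+4+3+12 = 29 is longest, so the finish becomes 29 days.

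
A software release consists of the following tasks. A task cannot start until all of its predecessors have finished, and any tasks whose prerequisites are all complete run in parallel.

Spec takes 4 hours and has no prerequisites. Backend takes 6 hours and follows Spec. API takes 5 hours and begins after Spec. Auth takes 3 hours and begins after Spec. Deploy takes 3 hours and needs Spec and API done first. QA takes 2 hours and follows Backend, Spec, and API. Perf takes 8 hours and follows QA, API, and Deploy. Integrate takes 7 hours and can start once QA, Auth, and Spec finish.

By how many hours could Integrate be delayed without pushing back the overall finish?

1

Critical path: Spec→Backend→QA→Perf = 4+6+2+8 = 20, so the finish is 20 hours.
Integrate finishes as early as 19 and must finish by 20.
Float = 20 − 19 = 1.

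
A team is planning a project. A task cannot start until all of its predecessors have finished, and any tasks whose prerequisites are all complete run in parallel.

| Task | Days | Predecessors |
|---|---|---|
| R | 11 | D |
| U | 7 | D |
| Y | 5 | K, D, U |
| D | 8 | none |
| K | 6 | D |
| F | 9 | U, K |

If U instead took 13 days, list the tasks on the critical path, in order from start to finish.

D, U, F

As given, the longest chain is D→U→F = 8+7+9 = 24, so the finish is 24 days.
Since U is critical, the +6 change carries straight to that chain (now 30 days).
That remains the longest chain; total 30 days.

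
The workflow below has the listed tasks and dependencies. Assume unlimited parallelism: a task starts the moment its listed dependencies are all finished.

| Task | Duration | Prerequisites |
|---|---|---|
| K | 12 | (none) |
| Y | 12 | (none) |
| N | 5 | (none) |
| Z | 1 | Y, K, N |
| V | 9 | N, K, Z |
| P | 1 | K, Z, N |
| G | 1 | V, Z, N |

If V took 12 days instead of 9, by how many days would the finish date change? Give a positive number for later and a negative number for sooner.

3

The binding path is K→Z→V→G = 12+1+9+1 = 23; finish at 23 days.
V lies on that path, so at 12 days the path becomes 26 days.
That remains the longest chain; total 26 days.
Change in finish: 26 − 23 = +3 days.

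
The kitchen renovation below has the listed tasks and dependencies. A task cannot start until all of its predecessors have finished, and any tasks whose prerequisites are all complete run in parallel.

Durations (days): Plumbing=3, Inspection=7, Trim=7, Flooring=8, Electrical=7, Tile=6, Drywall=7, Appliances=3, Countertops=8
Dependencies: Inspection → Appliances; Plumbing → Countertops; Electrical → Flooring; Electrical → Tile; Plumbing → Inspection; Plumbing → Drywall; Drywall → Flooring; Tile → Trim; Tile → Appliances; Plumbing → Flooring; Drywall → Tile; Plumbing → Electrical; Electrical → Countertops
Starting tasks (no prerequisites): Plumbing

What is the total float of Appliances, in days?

4

Critical path: Plumbing→Electrical→Tile→Trim = 3+7+6+7 = 23, so the finish is 23 days.
The longest chain containing Appliances totals 19 days.
Float = 23 − 19 = 4.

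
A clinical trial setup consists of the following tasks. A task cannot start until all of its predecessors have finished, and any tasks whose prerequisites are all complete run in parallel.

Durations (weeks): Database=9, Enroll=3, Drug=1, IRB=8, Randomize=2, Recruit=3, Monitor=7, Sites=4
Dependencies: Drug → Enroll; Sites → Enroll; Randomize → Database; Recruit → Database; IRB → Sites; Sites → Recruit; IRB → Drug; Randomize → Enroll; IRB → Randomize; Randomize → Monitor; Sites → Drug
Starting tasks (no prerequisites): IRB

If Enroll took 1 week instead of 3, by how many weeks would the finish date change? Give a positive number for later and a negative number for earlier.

0

Critical path before the change: IRB→Sites→Recruit→Database = 8+4+3+9 = 24 giving 24 weeks.
Enroll has 8 weeks of float (longest path through it is 16).
The critical path is still IRB→Sites→Recruit→Database; finish is now 24 weeks.
Change in finish: 24 − 24 = +0 weeks.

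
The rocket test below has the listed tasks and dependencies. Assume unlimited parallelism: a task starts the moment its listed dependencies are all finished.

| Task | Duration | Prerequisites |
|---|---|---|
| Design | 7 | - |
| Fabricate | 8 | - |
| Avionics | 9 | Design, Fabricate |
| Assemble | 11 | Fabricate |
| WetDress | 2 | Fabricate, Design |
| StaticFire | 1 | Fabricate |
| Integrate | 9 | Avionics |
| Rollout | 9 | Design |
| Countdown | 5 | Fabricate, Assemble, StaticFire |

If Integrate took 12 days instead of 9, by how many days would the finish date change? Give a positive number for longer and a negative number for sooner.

The binding path is Fabricate→Avionics→Integrate = 8+9+9 = 26; finish at 26 days.
Since Integrate is critical, the +3 change carries straight to that chain (now 29 days).
The critical path is still Fabricate→Avionics→Integrate; finish is now 29 days.
Change in finish: 29 − 26 = +3 days.

3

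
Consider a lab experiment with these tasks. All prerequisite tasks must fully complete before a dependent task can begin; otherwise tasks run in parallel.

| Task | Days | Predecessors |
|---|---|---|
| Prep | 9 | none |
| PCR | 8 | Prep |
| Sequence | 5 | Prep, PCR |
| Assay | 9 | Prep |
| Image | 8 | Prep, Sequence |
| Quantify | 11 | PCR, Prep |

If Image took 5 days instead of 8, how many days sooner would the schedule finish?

2

Actual critical path: Prep→PCR→Sequence→Image = 9+8+5+8 = 30 ⇒ 30 days.
Since Image is critical, the -3 change carries straight to that chain (now 27 days).
The binding chain switches to Prep→PCR→Quantify = 9+8+11 = 28; finish 28 days.
Change in finish: 28 − 30 = -2 days.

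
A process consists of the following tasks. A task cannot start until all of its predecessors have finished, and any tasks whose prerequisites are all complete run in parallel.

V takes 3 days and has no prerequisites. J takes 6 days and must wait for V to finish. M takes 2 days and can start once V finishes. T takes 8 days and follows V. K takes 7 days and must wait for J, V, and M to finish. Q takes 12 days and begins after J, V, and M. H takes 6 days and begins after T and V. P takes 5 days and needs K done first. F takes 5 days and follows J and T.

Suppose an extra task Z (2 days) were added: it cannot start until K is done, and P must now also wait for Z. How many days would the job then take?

Originally the job takes 21 days.
With Z inserted, P now waits for max(K, Z).
New critical path: V→J→K→Z→P = 3+6+7+2+5 = 23 ⇒ 23 days.

23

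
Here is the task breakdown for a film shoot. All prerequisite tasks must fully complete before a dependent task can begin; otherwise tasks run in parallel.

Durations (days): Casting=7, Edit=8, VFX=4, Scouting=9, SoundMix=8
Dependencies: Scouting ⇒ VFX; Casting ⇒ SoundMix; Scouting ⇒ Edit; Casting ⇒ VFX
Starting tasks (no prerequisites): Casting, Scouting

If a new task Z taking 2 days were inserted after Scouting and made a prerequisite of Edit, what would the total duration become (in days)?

19

Originally the schedule takes 17 days.
With Z inserted, Edit now waits for max(Scouting, Z).
New critical path: Scouting→Z→Edit = 9+2+8 = 19 ⇒ 19 days.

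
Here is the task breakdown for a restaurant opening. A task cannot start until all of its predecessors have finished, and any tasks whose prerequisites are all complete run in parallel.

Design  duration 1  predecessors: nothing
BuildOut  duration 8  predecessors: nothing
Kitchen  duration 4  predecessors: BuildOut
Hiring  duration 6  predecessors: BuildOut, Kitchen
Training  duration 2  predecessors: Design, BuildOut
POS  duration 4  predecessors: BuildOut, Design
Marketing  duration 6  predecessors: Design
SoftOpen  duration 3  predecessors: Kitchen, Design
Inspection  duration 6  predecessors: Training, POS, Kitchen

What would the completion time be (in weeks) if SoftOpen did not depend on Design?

With the dependency in place, BuildOut→Kitchen→Hiring = 8+4+6 = 18 sets the finish at 18 weeks.
Dropping Design→SoftOpen doesn't change SoftOpen's earliest start (12); another predecessor still binds.
New critical path: BuildOut→Kitchen→Hiring = 8+4+6 = 18 ⇒ 18 weeks.

18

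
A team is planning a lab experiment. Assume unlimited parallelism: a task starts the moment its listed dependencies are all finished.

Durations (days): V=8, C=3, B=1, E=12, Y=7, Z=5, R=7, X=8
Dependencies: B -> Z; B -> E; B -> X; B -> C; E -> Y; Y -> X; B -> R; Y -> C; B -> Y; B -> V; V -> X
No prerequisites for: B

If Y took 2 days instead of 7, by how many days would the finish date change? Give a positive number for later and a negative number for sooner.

-5

As given, the longest chain is B→E→Y→X = 1+12+7+8 = 28, so the finish is 28 days.
Y lies on that path, so at 2 days the path becomes 23 days.
The critical path is still B→E→Y→X; finish is now 23 days.
Change in finish: 23 − 28 = -5 days.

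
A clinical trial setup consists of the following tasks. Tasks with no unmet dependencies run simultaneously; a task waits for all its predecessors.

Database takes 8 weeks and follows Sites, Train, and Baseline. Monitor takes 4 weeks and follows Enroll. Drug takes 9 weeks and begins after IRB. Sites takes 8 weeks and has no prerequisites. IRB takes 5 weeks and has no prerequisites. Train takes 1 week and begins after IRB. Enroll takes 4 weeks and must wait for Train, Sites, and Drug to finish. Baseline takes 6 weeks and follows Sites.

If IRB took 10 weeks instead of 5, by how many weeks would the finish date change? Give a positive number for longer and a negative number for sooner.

5

Actual critical path: IRB→Drug→Enroll→Monitor = 5+9+4+4 = 22 ⇒ 22 weeks.
IRB is on the critical path; changing it to 10 makes that path 27 weeks.
No other chain overtakes it, so the finish is 27 weeks.
Change in finish: 27 − 22 = +5 weeks.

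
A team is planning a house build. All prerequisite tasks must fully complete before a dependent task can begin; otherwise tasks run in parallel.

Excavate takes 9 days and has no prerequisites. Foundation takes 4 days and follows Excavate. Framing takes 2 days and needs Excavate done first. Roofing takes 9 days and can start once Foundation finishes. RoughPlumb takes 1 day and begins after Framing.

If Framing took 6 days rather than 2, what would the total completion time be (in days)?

Critical path before the change: Excavate→Foundation→Roofing = 9+4+9 = 22 giving 22 days.
Framing has 10 days of float (longest path through it is 12).
That remains the longest chain; total 22 days.

22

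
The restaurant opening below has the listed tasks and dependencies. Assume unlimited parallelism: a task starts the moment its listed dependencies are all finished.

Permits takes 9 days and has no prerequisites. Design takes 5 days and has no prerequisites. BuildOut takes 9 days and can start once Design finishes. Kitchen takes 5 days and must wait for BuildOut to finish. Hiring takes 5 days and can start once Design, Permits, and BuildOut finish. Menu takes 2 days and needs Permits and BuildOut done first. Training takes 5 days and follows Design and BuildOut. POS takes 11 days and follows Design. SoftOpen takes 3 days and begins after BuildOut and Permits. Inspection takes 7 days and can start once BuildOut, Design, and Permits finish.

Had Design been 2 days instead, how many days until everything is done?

18

The binding path is Design→BuildOut→Inspection = 5+9+7 = 21; finish at 21 days.
Since Design is critical, the -3 change carries straight to that chain (now 18 days).
The critical path is still Design→BuildOut→Inspection; finish is now 18 days.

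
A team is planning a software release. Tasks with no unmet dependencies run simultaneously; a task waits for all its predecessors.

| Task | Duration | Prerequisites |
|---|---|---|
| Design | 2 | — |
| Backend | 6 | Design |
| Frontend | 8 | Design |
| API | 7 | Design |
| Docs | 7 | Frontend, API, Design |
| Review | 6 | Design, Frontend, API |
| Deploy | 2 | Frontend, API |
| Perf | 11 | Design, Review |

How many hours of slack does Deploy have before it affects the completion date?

15

The longest chain is Design→Frontend→Review→Perf = 2+8+6+11 = 27; overall finish 27 hours.
Longest path through Deploy: 12 hours (earliest finish 12, latest finish 27).
So Deploy can slip 27 − 12 = 15 hours.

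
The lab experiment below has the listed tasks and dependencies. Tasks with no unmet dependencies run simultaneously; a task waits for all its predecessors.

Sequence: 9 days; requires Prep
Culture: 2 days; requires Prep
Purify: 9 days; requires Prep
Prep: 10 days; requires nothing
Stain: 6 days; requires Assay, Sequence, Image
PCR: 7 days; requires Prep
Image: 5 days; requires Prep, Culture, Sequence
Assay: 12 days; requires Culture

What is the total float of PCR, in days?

Critical path: Prep→Culture→Assay→Stain = 10+2+12+6 = 30, so the finish is 30 days.
Longest path through PCR: 17 days (earliest finish 17, latest finish 30).
Float = 30 − 17 = 13.

13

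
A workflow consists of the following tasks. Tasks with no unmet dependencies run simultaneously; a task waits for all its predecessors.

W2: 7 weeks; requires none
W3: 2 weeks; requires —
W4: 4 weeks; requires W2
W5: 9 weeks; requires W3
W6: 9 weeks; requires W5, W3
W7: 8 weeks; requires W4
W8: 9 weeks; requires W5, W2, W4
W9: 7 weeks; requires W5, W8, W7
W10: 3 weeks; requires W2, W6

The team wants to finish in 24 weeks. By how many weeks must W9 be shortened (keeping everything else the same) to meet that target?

3

Current finish: 27 weeks; target: 24.
W9 is on every critical path, so each week cut from W9 cuts the finish by one (this holds down to a finish of 23).
Need 27 − 24 = 3 weeks off W9 → W9 becomes 4 weeks, finish becomes 24.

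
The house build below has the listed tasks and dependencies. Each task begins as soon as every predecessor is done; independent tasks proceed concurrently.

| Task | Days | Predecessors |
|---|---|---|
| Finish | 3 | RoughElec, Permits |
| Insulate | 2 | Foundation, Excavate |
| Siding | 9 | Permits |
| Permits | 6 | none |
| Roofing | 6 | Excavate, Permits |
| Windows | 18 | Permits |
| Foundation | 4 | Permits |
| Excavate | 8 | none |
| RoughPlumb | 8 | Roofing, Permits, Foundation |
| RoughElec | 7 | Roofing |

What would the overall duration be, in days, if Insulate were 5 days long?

Actual critical path: Permits→Windows = 6+18 = 24 ⇒ 24 days.
Insulate has 12 days of float (longest path through it is 12).
That remains the longest chain; total 24 days.

24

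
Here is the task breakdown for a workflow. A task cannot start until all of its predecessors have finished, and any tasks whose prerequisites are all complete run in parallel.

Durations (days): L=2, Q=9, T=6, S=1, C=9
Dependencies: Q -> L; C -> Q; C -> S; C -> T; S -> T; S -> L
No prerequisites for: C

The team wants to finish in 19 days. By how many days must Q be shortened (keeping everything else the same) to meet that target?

Current finish: 20 days; target: 19.
Q is on every critical path, so each day cut from Q cuts the finish by one (this holds down to a finish of 16).
Need 20 − 19 = 1 day off Q → Q becomes 8 days, finish becomes 19.

1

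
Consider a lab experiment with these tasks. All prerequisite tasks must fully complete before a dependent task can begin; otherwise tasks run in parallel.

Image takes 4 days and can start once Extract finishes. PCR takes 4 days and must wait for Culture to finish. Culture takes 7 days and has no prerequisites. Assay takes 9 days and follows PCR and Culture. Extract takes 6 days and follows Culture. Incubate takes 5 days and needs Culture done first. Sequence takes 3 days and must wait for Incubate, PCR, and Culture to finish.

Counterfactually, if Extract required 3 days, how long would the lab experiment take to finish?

20

As given, the longest chain is Culture→PCR→Assay = 7+4+9 = 20, so the finish is 20 days.
The longest path through Extract is only 17 days, so Extract has float 3.
No other chain overtakes it, so the finish is 20 days.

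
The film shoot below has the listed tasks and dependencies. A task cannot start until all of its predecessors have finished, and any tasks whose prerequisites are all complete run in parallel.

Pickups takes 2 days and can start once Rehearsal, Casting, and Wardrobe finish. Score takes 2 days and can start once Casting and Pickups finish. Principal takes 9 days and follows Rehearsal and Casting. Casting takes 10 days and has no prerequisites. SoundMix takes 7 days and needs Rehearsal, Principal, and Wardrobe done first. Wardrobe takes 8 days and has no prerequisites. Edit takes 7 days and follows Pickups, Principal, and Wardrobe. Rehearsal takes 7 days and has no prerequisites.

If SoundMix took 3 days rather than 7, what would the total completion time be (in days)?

26

Actual critical path: Casting→Principal→SoundMix = 10+9+7 = 26 ⇒ 26 days.
SoundMix lies on that path, so at 3 days the path becomes 22 days.
New critical path: Casting→Principal→Edit = 10+9+7 = 26 ⇒ 26 days.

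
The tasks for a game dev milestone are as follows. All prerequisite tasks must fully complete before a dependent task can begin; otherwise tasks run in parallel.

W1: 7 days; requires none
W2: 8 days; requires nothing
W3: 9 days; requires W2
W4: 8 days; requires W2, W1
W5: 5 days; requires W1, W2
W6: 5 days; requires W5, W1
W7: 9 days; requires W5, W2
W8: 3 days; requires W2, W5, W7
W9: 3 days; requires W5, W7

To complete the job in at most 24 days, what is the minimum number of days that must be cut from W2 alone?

Current finish: 25 days; target: 24.
W2 is on every critical path, so each day cut from W2 cuts the finish by one (this holds down to a finish of 24).
Need 25 − 24 = 1 day off W2 → W2 becomes 7 days, finish becomes 24.

1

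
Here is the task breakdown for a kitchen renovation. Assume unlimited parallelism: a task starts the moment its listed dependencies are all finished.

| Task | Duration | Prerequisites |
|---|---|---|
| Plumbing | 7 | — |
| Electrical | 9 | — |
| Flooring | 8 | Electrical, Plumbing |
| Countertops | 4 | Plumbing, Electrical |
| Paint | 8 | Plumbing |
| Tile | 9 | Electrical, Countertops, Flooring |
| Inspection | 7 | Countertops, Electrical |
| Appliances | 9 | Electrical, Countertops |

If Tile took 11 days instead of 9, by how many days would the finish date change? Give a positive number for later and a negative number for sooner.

2

As given, the longest chain is Electrical→Flooring→Tile = 9+8+9 = 26, so the finish is 26 days.
Tile is on the critical path; changing it to 11 makes that path 28 days.
The critical path is still Electrical→Flooring→Tile; finish is now 28 days.
Change in finish: 28 − 26 = +2 days.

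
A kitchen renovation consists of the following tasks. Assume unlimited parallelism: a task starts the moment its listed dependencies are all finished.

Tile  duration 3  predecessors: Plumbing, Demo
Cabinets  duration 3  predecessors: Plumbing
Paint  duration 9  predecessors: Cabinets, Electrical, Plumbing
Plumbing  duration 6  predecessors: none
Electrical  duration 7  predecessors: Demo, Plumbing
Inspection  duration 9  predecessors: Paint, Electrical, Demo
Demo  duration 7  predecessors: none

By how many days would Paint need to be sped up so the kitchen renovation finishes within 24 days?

8

Current finish: 32 days; target: 24.
Paint is on every critical path, so each day cut from Paint cuts the finish by one (this holds down to a finish of 24).
Need 32 − 24 = 8 days off Paint → Paint becomes 1 day, finish becomes 24.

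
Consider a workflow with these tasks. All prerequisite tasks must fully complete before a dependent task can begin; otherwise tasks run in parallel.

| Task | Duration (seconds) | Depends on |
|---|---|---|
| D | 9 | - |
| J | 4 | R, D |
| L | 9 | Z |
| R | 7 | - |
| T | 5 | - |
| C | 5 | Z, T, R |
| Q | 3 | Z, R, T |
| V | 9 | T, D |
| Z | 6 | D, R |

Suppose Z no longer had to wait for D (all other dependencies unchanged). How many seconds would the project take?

22

Before: longest chain D→Z→L = 9+6+9 = 24, finish 24.
Without D→Z, Z's earliest start moves from 9 to 7.
New critical path: R→Z→L = 7+6+9 = 22 ⇒ 22 seconds.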